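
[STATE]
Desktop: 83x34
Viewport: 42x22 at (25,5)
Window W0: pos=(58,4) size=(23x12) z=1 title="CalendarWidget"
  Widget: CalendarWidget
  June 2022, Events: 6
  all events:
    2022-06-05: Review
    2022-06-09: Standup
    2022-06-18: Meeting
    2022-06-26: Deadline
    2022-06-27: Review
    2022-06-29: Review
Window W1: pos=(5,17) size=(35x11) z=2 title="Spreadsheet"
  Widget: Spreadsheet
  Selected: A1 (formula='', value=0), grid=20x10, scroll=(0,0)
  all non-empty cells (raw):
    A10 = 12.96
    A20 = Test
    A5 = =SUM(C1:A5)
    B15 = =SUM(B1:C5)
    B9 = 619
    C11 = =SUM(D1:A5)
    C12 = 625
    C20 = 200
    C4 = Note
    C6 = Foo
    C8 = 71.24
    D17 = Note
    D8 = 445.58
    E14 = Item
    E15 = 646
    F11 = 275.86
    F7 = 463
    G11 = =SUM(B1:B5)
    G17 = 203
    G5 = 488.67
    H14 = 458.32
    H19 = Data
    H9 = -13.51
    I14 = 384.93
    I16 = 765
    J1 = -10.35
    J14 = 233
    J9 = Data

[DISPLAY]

                                 ┃ Calenda
                                 ┠────────
                                 ┃      Ju
                                 ┃Mo Tu We
                                 ┃       1
                                 ┃ 6  7  8
                                 ┃13 14 15
                                 ┃20 21 22
                                 ┃27* 28 2
                                 ┃        
                                 ┗━━━━━━━━
                                          
━━━━━━━━━━━━━━┓                           
              ┃                           
──────────────┨                           
              ┃                           
    C       D ┃                           
--------------┃                           
0       0     ┃                           
0       0     ┃                           
0       0     ┃                           
0Note         ┃                           


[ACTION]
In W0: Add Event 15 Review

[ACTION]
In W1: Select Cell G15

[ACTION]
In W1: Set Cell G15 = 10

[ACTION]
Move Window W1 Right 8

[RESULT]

                                 ┃ Calenda
                                 ┠────────
                                 ┃      Ju
                                 ┃Mo Tu We
                                 ┃       1
                                 ┃ 6  7  8
                                 ┃13 14 15
                                 ┃20 21 22
                                 ┃27* 28 2
                                 ┃        
                                 ┗━━━━━━━━
                                          
━━━━━━━━━━━━━━━━━━━━━━┓                   
t                     ┃                   
──────────────────────┨                   
                      ┃                   
    B       C       D ┃                   
----------------------┃                   
0       0       0     ┃                   
0       0       0     ┃                   
0       0       0     ┃                   
0       0Note         ┃                   


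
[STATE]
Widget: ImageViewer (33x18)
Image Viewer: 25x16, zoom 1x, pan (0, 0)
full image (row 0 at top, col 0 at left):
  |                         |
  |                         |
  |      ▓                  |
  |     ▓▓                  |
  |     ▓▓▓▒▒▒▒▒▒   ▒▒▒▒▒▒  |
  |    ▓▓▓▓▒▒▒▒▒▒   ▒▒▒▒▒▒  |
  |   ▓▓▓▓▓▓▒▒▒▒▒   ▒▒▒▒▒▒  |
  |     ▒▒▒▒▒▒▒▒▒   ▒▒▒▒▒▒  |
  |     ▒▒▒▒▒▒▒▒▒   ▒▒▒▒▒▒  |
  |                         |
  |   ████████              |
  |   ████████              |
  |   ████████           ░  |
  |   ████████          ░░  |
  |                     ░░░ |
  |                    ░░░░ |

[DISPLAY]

                                 
                                 
      ▓                          
     ▓▓                          
     ▓▓▓▒▒▒▒▒▒   ▒▒▒▒▒▒          
    ▓▓▓▓▒▒▒▒▒▒   ▒▒▒▒▒▒          
   ▓▓▓▓▓▓▒▒▒▒▒   ▒▒▒▒▒▒          
     ▒▒▒▒▒▒▒▒▒   ▒▒▒▒▒▒          
     ▒▒▒▒▒▒▒▒▒   ▒▒▒▒▒▒          
                                 
   ████████                      
   ████████                      
   ████████           ░          
   ████████          ░░          
                     ░░░         
                    ░░░░         
                                 
                                 


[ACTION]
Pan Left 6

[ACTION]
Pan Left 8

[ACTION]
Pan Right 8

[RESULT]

                                 
                                 
                                 
                                 
▒▒▒▒▒▒   ▒▒▒▒▒▒                  
▒▒▒▒▒▒   ▒▒▒▒▒▒                  
▓▒▒▒▒▒   ▒▒▒▒▒▒                  
▒▒▒▒▒▒   ▒▒▒▒▒▒                  
▒▒▒▒▒▒   ▒▒▒▒▒▒                  
                                 
███                              
███                              
███           ░                  
███          ░░                  
             ░░░                 
            ░░░░                 
                                 
                                 


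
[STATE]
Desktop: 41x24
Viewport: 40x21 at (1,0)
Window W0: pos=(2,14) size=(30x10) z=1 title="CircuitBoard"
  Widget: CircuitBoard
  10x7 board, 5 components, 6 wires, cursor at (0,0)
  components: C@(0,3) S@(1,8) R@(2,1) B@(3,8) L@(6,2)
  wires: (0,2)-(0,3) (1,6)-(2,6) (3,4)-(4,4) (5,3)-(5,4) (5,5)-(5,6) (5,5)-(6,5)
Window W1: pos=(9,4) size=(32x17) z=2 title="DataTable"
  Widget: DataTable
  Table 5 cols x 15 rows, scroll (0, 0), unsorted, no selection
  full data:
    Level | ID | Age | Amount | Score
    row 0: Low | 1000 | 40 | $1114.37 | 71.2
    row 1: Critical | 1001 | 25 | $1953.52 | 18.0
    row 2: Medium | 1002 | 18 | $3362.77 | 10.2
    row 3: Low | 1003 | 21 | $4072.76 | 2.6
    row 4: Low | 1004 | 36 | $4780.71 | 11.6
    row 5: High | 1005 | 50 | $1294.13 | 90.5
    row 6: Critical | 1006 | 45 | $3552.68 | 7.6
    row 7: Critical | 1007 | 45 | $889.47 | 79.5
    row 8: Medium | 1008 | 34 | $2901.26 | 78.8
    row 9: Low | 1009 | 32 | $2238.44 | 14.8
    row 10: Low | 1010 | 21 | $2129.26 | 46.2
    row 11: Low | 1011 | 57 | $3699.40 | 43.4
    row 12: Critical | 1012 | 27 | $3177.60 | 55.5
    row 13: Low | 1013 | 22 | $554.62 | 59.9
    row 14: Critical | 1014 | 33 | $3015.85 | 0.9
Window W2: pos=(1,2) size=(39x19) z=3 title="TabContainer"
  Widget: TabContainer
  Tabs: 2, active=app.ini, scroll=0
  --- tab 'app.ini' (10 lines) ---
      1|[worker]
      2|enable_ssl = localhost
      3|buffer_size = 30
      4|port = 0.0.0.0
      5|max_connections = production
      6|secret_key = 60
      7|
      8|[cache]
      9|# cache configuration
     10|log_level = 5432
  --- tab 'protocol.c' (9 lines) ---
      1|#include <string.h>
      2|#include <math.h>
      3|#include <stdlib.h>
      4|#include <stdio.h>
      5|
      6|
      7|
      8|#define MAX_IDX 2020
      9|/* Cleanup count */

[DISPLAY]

                                        
                                        
┏━━━━━━━━━━━━━━━━━━━━━━━━━━━━━━━━━━━━━┓ 
┃ TabContainer                        ┃ 
┠─────────────────────────────────────┨┓
┃[app.ini]│ protocol.c                ┃┃
┃─────────────────────────────────────┃┨
┃[worker]                             ┃┃
┃enable_ssl = localhost               ┃┃
┃buffer_size = 30                     ┃┃
┃port = 0.0.0.0                       ┃┃
┃max_connections = production         ┃┃
┃secret_key = 60                      ┃┃
┃                                     ┃┃
┃[cache]                              ┃┃
┃# cache configuration                ┃┃
┃log_level = 5432                     ┃┃
┃                                     ┃┃
┃                                     ┃┃
┃                                     ┃┃
┗━━━━━━━━━━━━━━━━━━━━━━━━━━━━━━━━━━━━━┛┛


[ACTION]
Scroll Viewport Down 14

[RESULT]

┃ TabContainer                        ┃ 
┠─────────────────────────────────────┨┓
┃[app.ini]│ protocol.c                ┃┃
┃─────────────────────────────────────┃┨
┃[worker]                             ┃┃
┃enable_ssl = localhost               ┃┃
┃buffer_size = 30                     ┃┃
┃port = 0.0.0.0                       ┃┃
┃max_connections = production         ┃┃
┃secret_key = 60                      ┃┃
┃                                     ┃┃
┃[cache]                              ┃┃
┃# cache configuration                ┃┃
┃log_level = 5432                     ┃┃
┃                                     ┃┃
┃                                     ┃┃
┃                                     ┃┃
┗━━━━━━━━━━━━━━━━━━━━━━━━━━━━━━━━━━━━━┛┛
 ┃                            ┃         
 ┃2       R                   ┃         
 ┗━━━━━━━━━━━━━━━━━━━━━━━━━━━━┛         


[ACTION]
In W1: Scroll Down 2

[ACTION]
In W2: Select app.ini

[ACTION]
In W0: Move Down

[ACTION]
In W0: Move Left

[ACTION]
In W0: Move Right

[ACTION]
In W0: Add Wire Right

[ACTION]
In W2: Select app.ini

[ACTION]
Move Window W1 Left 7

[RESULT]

┃ TabContainer                        ┃ 
┠─────────────────────────────────────┨ 
┃[app.ini]│ protocol.c                ┃ 
┃─────────────────────────────────────┃ 
┃[worker]                             ┃ 
┃enable_ssl = localhost               ┃ 
┃buffer_size = 30                     ┃ 
┃port = 0.0.0.0                       ┃ 
┃max_connections = production         ┃ 
┃secret_key = 60                      ┃ 
┃                                     ┃ 
┃[cache]                              ┃ 
┃# cache configuration                ┃ 
┃log_level = 5432                     ┃ 
┃                                     ┃ 
┃                                     ┃ 
┃                                     ┃ 
┗━━━━━━━━━━━━━━━━━━━━━━━━━━━━━━━━━━━━━┛ 
 ┃                            ┃         
 ┃2       R                   ┃         
 ┗━━━━━━━━━━━━━━━━━━━━━━━━━━━━┛         


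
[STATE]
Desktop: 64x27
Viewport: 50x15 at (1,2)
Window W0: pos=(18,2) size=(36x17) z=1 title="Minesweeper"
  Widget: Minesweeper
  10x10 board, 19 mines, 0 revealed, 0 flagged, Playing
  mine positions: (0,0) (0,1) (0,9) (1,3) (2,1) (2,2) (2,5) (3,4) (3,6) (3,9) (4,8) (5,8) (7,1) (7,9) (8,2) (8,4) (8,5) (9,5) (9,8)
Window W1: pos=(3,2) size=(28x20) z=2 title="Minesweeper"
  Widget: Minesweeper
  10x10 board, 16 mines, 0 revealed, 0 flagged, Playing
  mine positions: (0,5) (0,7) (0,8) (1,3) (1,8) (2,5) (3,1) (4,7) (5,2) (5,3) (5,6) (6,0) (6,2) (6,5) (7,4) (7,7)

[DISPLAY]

  ┏━━━━━━━━━━━━━━━━━━━━━━━━━━┓━━━━━━━━━━━━━━━━━━━━
  ┃ Minesweeper              ┃                    
  ┠──────────────────────────┨────────────────────
  ┃■■■■■■■■■■                ┃                    
  ┃■■■■■■■■■■                ┃                    
  ┃■■■■■■■■■■                ┃                    
  ┃■■■■■■■■■■                ┃                    
  ┃■■■■■■■■■■                ┃                    
  ┃■■■■■■■■■■                ┃                    
  ┃■■■■■■■■■■                ┃                    
  ┃■■■■■■■■■■                ┃                    
  ┃■■■■■■■■■■                ┃                    
  ┃■■■■■■■■■■                ┃                    
  ┃                          ┃                    
  ┃                          ┃                    


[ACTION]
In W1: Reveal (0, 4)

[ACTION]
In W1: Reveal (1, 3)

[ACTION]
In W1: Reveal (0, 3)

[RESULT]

  ┏━━━━━━━━━━━━━━━━━━━━━━━━━━┓━━━━━━━━━━━━━━━━━━━━
  ┃ Minesweeper              ┃                    
  ┠──────────────────────────┨────────────────────
  ┃■■■■2✹■✹✹■                ┃                    
  ┃■■■✹■■■■✹■                ┃                    
  ┃■■■■■✹■■■■                ┃                    
  ┃■✹■■■■■■■■                ┃                    
  ┃■■■■■■■✹■■                ┃                    
  ┃■■✹✹■■✹■■■                ┃                    
  ┃✹■✹■■✹■■■■                ┃                    
  ┃■■■■✹■■✹■■                ┃                    
  ┃■■■■■■■■■■                ┃                    
  ┃■■■■■■■■■■                ┃                    
  ┃                          ┃                    
  ┃                          ┃                    


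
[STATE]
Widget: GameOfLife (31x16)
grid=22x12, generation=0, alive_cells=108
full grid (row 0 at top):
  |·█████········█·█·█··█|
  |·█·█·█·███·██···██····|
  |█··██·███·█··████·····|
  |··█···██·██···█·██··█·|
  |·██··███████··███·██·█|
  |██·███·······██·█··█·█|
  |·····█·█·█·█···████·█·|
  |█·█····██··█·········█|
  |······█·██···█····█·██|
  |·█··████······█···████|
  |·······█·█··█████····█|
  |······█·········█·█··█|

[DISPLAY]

Gen: 0                         
·█████········█·█·█··█         
·█·█·█·███·██···██····         
█··██·███·█··████·····         
··█···██·██···█·██··█·         
·██··███████··███·██·█         
██·███·······██·█··█·█         
·····█·█·█·█···████·█·         
█·█····██··█·········█         
······█·██···█····█·██         
·█··████······█···████         
·······█·█··█████····█         
······█·········█·█··█         
                               
                               
                               


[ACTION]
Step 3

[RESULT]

Gen: 3                         
█·█······█··█·········         
···█··········█·······         
·····█···██········█··         
····█········█····█·█·         
█··········█···█·█·███         
█············█··█·██·█         
█···█·······█········█         
·██···········█·█·····         
············█····████·         
·············█········         
············█·█·█·██··         
·············██·██····         
                               
                               
                               


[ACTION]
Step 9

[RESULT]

Gen: 12                        
······················         
······················         
······················         
·············███······         
·············██·██····         
██··············██····         
██············█·······         
················█·····         
··············█·······         
··············██·██···         
··············█··██···         
···············██·····         
                               
                               
                               


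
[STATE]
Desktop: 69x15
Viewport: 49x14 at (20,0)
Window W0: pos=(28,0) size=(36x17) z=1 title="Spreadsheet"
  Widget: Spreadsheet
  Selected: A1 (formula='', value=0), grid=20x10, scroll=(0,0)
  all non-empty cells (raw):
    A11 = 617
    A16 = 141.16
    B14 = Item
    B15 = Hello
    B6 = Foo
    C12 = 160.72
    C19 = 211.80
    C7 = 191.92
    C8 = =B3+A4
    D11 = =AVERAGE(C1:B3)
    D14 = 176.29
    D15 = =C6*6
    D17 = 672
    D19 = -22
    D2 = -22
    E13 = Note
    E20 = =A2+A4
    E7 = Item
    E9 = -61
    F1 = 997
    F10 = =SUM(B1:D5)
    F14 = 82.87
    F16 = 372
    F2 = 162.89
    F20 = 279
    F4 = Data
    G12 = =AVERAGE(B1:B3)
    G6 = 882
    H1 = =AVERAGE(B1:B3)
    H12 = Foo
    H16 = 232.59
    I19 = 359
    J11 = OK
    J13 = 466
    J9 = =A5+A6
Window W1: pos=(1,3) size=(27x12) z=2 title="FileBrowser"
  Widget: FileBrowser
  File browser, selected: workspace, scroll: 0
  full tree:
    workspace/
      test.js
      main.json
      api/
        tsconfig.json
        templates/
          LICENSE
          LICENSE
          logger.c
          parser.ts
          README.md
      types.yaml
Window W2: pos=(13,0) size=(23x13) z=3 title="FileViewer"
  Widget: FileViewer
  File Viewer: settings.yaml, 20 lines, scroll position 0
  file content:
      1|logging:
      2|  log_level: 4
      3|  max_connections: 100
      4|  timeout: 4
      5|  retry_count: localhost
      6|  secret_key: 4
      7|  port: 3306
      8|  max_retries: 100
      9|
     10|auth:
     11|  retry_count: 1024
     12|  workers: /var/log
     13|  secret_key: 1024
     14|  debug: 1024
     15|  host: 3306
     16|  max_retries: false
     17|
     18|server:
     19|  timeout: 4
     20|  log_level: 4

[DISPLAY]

━━━━━━━━━━━━━━━┓━━━━━━━━━━━━━━━━━━━━━━━━━━━┓     
iewer          ┃sheet                      ┃     
───────────────┨───────────────────────────┨     
g:            ▲┃                           ┃     
level: 4      █┃A       B       C       D  ┃     
connections: 1░┃---------------------------┃     
out: 4        ░┃  [0]       0       0      ┃     
y_count: local░┃    0       0       0     -┃     
et_key: 4     ░┃    0       0       0      ┃     
: 3306        ░┃    0       0       0      ┃     
retries: 100  ░┃    0       0       0      ┃     
              ▼┃    0Foo            0      ┃     
━━━━━━━━━━━━━━━┛    0       0  191.92      ┃     
       ┃┃  8        0       0       0      ┃     


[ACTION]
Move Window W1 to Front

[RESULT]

━━━━━━━━━━━━━━━┓━━━━━━━━━━━━━━━━━━━━━━━━━━━┓     
iewer          ┃sheet                      ┃     
───────────────┨───────────────────────────┨     
━━━━━━━┓      ▲┃                           ┃     
       ┃      █┃A       B       C       D  ┃     
───────┨ons: 1░┃---------------------------┃     
       ┃      ░┃  [0]       0       0      ┃     
       ┃ local░┃    0       0       0     -┃     
       ┃4     ░┃    0       0       0      ┃     
       ┃      ░┃    0       0       0      ┃     
       ┃ 100  ░┃    0       0       0      ┃     
       ┃      ▼┃    0Foo            0      ┃     
       ┃━━━━━━━┛    0       0  191.92      ┃     
       ┃┃  8        0       0       0      ┃     


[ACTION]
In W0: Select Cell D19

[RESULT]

━━━━━━━━━━━━━━━┓━━━━━━━━━━━━━━━━━━━━━━━━━━━┓     
iewer          ┃sheet                      ┃     
───────────────┨───────────────────────────┨     
━━━━━━━┓      ▲┃2                          ┃     
       ┃      █┃A       B       C       D  ┃     
───────┨ons: 1░┃---------------------------┃     
       ┃      ░┃    0       0       0      ┃     
       ┃ local░┃    0       0       0     -┃     
       ┃4     ░┃    0       0       0      ┃     
       ┃      ░┃    0       0       0      ┃     
       ┃ 100  ░┃    0       0       0      ┃     
       ┃      ▼┃    0Foo            0      ┃     
       ┃━━━━━━━┛    0       0  191.92      ┃     
       ┃┃  8        0       0       0      ┃     


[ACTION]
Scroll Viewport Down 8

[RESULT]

iewer          ┃sheet                      ┃     
───────────────┨───────────────────────────┨     
━━━━━━━┓      ▲┃2                          ┃     
       ┃      █┃A       B       C       D  ┃     
───────┨ons: 1░┃---------------------------┃     
       ┃      ░┃    0       0       0      ┃     
       ┃ local░┃    0       0       0     -┃     
       ┃4     ░┃    0       0       0      ┃     
       ┃      ░┃    0       0       0      ┃     
       ┃ 100  ░┃    0       0       0      ┃     
       ┃      ▼┃    0Foo            0      ┃     
       ┃━━━━━━━┛    0       0  191.92      ┃     
       ┃┃  8        0       0       0      ┃     
━━━━━━━┛┃  9        0       0       0      ┃     


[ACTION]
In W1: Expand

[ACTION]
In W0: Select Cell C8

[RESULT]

iewer          ┃sheet                      ┃     
───────────────┨───────────────────────────┨     
━━━━━━━┓      ▲┃+A4                        ┃     
       ┃      █┃A       B       C       D  ┃     
───────┨ons: 1░┃---------------------------┃     
       ┃      ░┃    0       0       0      ┃     
       ┃ local░┃    0       0       0     -┃     
       ┃4     ░┃    0       0       0      ┃     
       ┃      ░┃    0       0       0      ┃     
       ┃ 100  ░┃    0       0       0      ┃     
       ┃      ▼┃    0Foo            0      ┃     
       ┃━━━━━━━┛    0       0  191.92      ┃     
       ┃┃  8        0       0     [0]      ┃     
━━━━━━━┛┃  9        0       0       0      ┃     


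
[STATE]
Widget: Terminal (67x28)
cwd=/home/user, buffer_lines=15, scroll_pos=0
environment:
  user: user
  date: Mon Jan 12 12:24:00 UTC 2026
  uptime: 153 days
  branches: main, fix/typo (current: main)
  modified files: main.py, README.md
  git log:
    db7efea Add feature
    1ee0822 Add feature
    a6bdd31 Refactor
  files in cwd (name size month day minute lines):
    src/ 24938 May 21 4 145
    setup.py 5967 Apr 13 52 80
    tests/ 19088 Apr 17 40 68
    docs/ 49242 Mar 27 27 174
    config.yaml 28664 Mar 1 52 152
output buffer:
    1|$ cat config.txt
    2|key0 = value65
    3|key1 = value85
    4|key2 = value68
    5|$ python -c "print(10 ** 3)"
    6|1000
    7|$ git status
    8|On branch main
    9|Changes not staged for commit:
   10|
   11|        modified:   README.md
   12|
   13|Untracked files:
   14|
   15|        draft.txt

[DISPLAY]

$ cat config.txt                                                   
key0 = value65                                                     
key1 = value85                                                     
key2 = value68                                                     
$ python -c "print(10 ** 3)"                                       
1000                                                               
$ git status                                                       
On branch main                                                     
Changes not staged for commit:                                     
                                                                   
        modified:   README.md                                      
                                                                   
Untracked files:                                                   
                                                                   
        draft.txt                                                  
$ █                                                                
                                                                   
                                                                   
                                                                   
                                                                   
                                                                   
                                                                   
                                                                   
                                                                   
                                                                   
                                                                   
                                                                   
                                                                   


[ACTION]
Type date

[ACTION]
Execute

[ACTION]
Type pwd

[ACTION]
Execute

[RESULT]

$ cat config.txt                                                   
key0 = value65                                                     
key1 = value85                                                     
key2 = value68                                                     
$ python -c "print(10 ** 3)"                                       
1000                                                               
$ git status                                                       
On branch main                                                     
Changes not staged for commit:                                     
                                                                   
        modified:   README.md                                      
                                                                   
Untracked files:                                                   
                                                                   
        draft.txt                                                  
$ date                                                             
Mon Jan 12 12:24:00 UTC 2026                                       
$ pwd                                                              
/home/user                                                         
$ █                                                                
                                                                   
                                                                   
                                                                   
                                                                   
                                                                   
                                                                   
                                                                   
                                                                   


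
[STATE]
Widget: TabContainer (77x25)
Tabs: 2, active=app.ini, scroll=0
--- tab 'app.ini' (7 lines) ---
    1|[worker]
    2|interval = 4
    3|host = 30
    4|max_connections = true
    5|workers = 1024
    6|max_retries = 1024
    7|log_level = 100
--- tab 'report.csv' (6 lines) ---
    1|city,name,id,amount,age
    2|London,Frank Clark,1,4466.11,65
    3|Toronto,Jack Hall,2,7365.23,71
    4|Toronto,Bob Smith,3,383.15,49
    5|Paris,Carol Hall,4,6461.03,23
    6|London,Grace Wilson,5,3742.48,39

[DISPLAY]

[app.ini]│ report.csv                                                        
─────────────────────────────────────────────────────────────────────────────
[worker]                                                                     
interval = 4                                                                 
host = 30                                                                    
max_connections = true                                                       
workers = 1024                                                               
max_retries = 1024                                                           
log_level = 100                                                              
                                                                             
                                                                             
                                                                             
                                                                             
                                                                             
                                                                             
                                                                             
                                                                             
                                                                             
                                                                             
                                                                             
                                                                             
                                                                             
                                                                             
                                                                             
                                                                             


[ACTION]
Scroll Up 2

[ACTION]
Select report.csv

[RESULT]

 app.ini │[report.csv]                                                       
─────────────────────────────────────────────────────────────────────────────
city,name,id,amount,age                                                      
London,Frank Clark,1,4466.11,65                                              
Toronto,Jack Hall,2,7365.23,71                                               
Toronto,Bob Smith,3,383.15,49                                                
Paris,Carol Hall,4,6461.03,23                                                
London,Grace Wilson,5,3742.48,39                                             
                                                                             
                                                                             
                                                                             
                                                                             
                                                                             
                                                                             
                                                                             
                                                                             
                                                                             
                                                                             
                                                                             
                                                                             
                                                                             
                                                                             
                                                                             
                                                                             
                                                                             


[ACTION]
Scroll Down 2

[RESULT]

 app.ini │[report.csv]                                                       
─────────────────────────────────────────────────────────────────────────────
Toronto,Jack Hall,2,7365.23,71                                               
Toronto,Bob Smith,3,383.15,49                                                
Paris,Carol Hall,4,6461.03,23                                                
London,Grace Wilson,5,3742.48,39                                             
                                                                             
                                                                             
                                                                             
                                                                             
                                                                             
                                                                             
                                                                             
                                                                             
                                                                             
                                                                             
                                                                             
                                                                             
                                                                             
                                                                             
                                                                             
                                                                             
                                                                             
                                                                             
                                                                             


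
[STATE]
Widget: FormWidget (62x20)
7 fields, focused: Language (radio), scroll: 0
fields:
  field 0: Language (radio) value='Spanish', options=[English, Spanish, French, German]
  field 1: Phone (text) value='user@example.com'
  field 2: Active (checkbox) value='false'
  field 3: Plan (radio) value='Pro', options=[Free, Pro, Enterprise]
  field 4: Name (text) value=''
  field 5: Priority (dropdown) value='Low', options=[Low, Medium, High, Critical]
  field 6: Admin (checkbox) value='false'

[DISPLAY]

> Language:   ( ) English  (●) Spanish  ( ) French  ( ) German
  Phone:      [user@example.com                              ]
  Active:     [ ]                                             
  Plan:       ( ) Free  (●) Pro  ( ) Enterprise               
  Name:       [                                              ]
  Priority:   [Low                                          ▼]
  Admin:      [ ]                                             
                                                              
                                                              
                                                              
                                                              
                                                              
                                                              
                                                              
                                                              
                                                              
                                                              
                                                              
                                                              
                                                              


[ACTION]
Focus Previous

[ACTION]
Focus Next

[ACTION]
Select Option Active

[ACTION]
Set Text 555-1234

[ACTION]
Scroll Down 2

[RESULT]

  Active:     [ ]                                             
  Plan:       ( ) Free  (●) Pro  ( ) Enterprise               
  Name:       [                                              ]
  Priority:   [Low                                          ▼]
  Admin:      [ ]                                             
                                                              
                                                              
                                                              
                                                              
                                                              
                                                              
                                                              
                                                              
                                                              
                                                              
                                                              
                                                              
                                                              
                                                              
                                                              


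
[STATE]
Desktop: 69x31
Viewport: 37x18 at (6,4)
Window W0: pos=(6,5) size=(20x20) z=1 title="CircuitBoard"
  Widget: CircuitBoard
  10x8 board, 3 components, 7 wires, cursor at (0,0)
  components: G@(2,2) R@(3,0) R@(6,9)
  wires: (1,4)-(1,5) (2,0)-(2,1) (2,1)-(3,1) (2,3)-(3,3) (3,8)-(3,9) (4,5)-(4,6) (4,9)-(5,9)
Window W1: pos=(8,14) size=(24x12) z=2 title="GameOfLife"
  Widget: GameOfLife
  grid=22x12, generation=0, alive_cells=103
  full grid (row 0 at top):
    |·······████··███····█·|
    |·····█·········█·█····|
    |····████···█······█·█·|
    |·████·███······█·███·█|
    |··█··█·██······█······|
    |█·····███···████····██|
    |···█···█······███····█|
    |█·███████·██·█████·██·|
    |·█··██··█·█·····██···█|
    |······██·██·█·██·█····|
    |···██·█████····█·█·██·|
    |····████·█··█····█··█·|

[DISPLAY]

                                     
┏━━━━━━━━━━━━━━━━━━┓                 
┃ CircuitBoard     ┃                 
┠──────────────────┨                 
┃   0 1 2 3 4 5 6 7┃                 
┃0  [.]            ┃                 
┃                  ┃                 
┃1                 ┃                 
┃                  ┃                 
┃2   · ─ ·   G   · ┃                 
┃ ┏━━━━━━━━━━━━━━━━━━━━━━┓           
┃3┃ GameOfLife           ┃           
┃ ┠──────────────────────┨           
┃4┃Gen: 0                ┃           
┃ ┃····████···█······█·█·┃           
┃5┃·████·███······█·███·█┃           
┃ ┃··█··█·██······█······┃           
┃6┃█·····███···████····██┃           


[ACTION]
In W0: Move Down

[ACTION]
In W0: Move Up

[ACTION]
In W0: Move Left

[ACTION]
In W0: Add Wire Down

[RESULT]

                                     
┏━━━━━━━━━━━━━━━━━━┓                 
┃ CircuitBoard     ┃                 
┠──────────────────┨                 
┃   0 1 2 3 4 5 6 7┃                 
┃0  [.]            ┃                 
┃    │             ┃                 
┃1   ·             ┃                 
┃                  ┃                 
┃2   · ─ ·   G   · ┃                 
┃ ┏━━━━━━━━━━━━━━━━━━━━━━┓           
┃3┃ GameOfLife           ┃           
┃ ┠──────────────────────┨           
┃4┃Gen: 0                ┃           
┃ ┃····████···█······█·█·┃           
┃5┃·████·███······█·███·█┃           
┃ ┃··█··█·██······█······┃           
┃6┃█·····███···████····██┃           
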